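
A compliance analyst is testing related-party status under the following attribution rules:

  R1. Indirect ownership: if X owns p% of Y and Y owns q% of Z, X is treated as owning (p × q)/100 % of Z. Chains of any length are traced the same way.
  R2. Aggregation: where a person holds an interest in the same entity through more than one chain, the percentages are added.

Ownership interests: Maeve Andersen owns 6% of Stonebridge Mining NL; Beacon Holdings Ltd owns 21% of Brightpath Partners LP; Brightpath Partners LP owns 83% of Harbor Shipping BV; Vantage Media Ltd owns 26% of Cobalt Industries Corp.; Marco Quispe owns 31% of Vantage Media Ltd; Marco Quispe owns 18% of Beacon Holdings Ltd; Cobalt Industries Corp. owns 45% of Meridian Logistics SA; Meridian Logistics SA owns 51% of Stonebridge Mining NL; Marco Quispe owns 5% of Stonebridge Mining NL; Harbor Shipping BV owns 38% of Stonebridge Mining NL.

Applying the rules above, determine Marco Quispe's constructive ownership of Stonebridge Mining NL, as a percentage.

8.041982%

Chain via Vantage Media Ltd → Cobalt Industries Corp. → Meridian Logistics SA (R1): 31% × 26% × 45% × 51% = 1.84977% of Stonebridge Mining NL.
Chain via Beacon Holdings Ltd → Brightpath Partners LP → Harbor Shipping BV (R1): 18% × 21% × 83% × 38% = 1.192212% of Stonebridge Mining NL.
Direct interest in Stonebridge Mining NL: 5%.
Aggregating (R2): 1.84977% + 1.192212% + 5% = 8.041982%.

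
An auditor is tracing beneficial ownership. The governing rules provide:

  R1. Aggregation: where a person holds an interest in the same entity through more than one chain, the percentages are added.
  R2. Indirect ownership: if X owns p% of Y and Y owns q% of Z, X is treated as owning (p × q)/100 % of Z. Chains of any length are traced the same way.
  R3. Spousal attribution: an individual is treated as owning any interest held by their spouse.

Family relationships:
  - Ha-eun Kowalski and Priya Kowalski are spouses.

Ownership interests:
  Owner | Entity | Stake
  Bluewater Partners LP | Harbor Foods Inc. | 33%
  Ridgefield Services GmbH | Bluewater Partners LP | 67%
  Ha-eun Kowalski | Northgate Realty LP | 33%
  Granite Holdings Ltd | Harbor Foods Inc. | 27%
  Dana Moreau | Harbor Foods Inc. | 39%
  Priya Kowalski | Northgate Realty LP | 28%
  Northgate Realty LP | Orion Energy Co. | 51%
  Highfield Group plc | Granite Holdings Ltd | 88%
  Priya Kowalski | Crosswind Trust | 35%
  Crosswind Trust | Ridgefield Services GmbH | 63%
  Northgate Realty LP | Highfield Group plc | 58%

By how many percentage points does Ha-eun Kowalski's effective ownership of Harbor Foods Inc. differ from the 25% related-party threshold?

By spousal attribution (R3), Ha-eun Kowalski is treated as also owning Priya Kowalski's interest in Northgate Realty LP, giving 33% + 28% = 61%.
By spousal attribution (R3), Ha-eun Kowalski is treated as owning Priya Kowalski's 35% interest in Crosswind Trust.
Chain via Northgate Realty LP → Highfield Group plc → Granite Holdings Ltd (R2): 61% × 58% × 88% × 27% = 8.406288% of Harbor Foods Inc.
Chain via Crosswind Trust → Ridgefield Services GmbH → Bluewater Partners LP (R2): 35% × 63% × 67% × 33% = 4.875255% of Harbor Foods Inc.
Aggregating (R1): 8.406288% + 4.875255% = 13.281543%.
13.281543% falls short of the 25% threshold by 11.718457 percentage points.

11.718457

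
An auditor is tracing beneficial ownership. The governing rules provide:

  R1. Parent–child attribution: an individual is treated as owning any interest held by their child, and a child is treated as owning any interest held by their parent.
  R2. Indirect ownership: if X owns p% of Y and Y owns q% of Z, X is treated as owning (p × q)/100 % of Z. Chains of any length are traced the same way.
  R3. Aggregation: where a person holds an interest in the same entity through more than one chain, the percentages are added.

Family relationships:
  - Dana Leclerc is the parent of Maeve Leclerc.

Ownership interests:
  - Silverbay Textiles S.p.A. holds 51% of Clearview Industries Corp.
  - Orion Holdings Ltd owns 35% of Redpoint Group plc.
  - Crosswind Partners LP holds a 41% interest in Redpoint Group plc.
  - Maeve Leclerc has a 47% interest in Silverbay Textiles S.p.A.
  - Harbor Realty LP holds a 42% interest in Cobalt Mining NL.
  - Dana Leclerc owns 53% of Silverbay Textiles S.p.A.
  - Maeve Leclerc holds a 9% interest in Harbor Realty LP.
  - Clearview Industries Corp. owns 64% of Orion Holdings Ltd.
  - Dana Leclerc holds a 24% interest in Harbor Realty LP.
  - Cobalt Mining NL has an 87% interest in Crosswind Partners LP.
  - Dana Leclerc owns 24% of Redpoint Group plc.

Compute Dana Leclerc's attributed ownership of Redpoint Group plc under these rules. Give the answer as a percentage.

By parent–child attribution (R1), Dana Leclerc is treated as also owning Maeve Leclerc's interest in Harbor Realty LP, giving 24% + 9% = 33%.
By parent–child attribution (R1), Dana Leclerc is treated as also owning Maeve Leclerc's interest in Silverbay Textiles S.p.A, giving 53% + 47% = 100%.
Chain via Harbor Realty LP → Cobalt Mining NL → Crosswind Partners LP (R2): 33% × 42% × 87% × 41% = 4.943862% of Redpoint Group plc.
Chain via Silverbay Textiles S.p.A. → Clearview Industries Corp. → Orion Holdings Ltd (R2): 100% × 51% × 64% × 35% = 11.424% of Redpoint Group plc.
Direct interest in Redpoint Group plc: 24%.
Aggregating (R3): 4.943862% + 11.424% + 24% = 40.367862%.

40.367862%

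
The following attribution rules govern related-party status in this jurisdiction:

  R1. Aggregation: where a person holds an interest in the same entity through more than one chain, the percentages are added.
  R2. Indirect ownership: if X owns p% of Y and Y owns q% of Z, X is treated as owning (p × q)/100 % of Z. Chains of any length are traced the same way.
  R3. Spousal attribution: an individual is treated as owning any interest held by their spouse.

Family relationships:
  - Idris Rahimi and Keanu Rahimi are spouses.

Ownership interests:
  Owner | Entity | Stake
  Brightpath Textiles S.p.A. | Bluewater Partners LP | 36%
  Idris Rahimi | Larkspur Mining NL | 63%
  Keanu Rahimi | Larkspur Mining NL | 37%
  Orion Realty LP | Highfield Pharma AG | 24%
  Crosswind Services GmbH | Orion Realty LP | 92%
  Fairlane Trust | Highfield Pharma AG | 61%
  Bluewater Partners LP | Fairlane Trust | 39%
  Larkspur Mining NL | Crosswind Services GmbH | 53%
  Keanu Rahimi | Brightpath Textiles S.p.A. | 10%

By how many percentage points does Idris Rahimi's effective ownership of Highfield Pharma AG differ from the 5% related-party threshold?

By spousal attribution (R3), Idris Rahimi is treated as also owning Keanu Rahimi's interest in Larkspur Mining NL, giving 63% + 37% = 100%.
By spousal attribution (R3), Idris Rahimi is treated as owning Keanu Rahimi's 10% interest in Brightpath Textiles S.p.A.
Chain via Larkspur Mining NL → Crosswind Services GmbH → Orion Realty LP (R2): 100% × 53% × 92% × 24% = 11.7024% of Highfield Pharma AG.
Chain via Brightpath Textiles S.p.A. → Bluewater Partners LP → Fairlane Trust (R2): 10% × 36% × 39% × 61% = 0.85644% of Highfield Pharma AG.
Aggregating (R1): 11.7024% + 0.85644% = 12.55884%.
12.55884% exceeds the 5% threshold by 7.55884 percentage points.

7.55884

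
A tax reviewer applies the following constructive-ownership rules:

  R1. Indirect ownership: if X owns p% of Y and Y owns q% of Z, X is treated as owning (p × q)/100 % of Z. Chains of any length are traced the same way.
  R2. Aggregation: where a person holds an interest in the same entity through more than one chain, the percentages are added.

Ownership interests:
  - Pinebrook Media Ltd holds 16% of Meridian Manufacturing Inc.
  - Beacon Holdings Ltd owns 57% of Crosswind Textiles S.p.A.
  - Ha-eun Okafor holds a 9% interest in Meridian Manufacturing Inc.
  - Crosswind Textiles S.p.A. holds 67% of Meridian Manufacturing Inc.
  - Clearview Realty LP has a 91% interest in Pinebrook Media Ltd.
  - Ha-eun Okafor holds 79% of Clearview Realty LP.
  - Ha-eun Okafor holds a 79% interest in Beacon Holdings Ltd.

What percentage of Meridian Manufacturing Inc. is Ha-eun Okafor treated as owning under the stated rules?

Chain via Clearview Realty LP → Pinebrook Media Ltd (R1): 79% × 91% × 16% = 11.5024% of Meridian Manufacturing Inc.
Chain via Beacon Holdings Ltd → Crosswind Textiles S.p.A. (R1): 79% × 57% × 67% = 30.1701% of Meridian Manufacturing Inc.
Direct interest in Meridian Manufacturing Inc: 9%.
Aggregating (R2): 11.5024% + 30.1701% + 9% = 50.6725%.

50.6725%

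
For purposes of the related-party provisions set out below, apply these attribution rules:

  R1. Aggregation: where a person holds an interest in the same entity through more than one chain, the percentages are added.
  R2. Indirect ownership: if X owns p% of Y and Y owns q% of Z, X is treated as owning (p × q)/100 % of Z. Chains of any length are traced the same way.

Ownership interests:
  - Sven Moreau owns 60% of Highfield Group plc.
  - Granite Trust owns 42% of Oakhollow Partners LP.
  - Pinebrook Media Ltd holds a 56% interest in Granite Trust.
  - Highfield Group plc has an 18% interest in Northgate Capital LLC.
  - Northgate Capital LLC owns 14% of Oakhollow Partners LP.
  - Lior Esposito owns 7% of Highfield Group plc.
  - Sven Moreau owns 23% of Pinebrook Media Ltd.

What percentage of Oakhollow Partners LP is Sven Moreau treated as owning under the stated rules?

6.9216%

Chain via Pinebrook Media Ltd → Granite Trust (R2): 23% × 56% × 42% = 5.4096% of Oakhollow Partners LP.
Chain via Highfield Group plc → Northgate Capital LLC (R2): 60% × 18% × 14% = 1.512% of Oakhollow Partners LP.
Aggregating (R1): 5.4096% + 1.512% = 6.9216%.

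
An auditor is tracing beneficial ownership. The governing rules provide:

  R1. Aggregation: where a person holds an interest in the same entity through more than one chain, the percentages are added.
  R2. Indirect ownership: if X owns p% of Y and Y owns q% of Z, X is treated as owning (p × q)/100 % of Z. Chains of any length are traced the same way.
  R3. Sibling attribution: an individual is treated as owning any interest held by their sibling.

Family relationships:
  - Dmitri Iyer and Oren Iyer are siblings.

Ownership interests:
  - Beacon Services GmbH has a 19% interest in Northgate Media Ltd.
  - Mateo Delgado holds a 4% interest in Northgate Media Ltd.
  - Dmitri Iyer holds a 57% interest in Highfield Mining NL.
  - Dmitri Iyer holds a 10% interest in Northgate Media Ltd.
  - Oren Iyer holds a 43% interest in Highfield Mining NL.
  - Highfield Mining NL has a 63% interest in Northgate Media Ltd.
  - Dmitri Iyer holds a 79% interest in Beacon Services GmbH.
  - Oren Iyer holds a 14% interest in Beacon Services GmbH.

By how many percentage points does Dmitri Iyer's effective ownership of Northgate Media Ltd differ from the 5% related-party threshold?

85.67

By sibling attribution (R3), Dmitri Iyer is treated as also owning Oren Iyer's interest in Highfield Mining NL, giving 57% + 43% = 100%.
By sibling attribution (R3), Dmitri Iyer is treated as also owning Oren Iyer's interest in Beacon Services GmbH, giving 79% + 14% = 93%.
Chain via Highfield Mining NL (R2): 100% × 63% = 63% of Northgate Media Ltd.
Chain via Beacon Services GmbH (R2): 93% × 19% = 17.67% of Northgate Media Ltd.
Direct interest in Northgate Media Ltd: 10%.
Aggregating (R1): 63% + 17.67% + 10% = 90.67%.
90.67% exceeds the 5% threshold by 85.67 percentage points.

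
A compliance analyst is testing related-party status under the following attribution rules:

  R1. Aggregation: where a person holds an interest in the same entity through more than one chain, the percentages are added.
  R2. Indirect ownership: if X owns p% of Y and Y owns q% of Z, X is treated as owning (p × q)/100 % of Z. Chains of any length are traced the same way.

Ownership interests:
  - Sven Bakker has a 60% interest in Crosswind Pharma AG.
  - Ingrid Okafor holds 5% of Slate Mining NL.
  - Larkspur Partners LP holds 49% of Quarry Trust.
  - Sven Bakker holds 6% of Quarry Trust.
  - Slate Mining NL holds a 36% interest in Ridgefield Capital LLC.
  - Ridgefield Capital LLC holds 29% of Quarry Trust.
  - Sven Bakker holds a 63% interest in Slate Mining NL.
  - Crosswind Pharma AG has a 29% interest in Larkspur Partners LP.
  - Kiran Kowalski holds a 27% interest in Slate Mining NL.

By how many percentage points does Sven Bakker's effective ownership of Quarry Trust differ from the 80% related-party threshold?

58.8968

Chain via Slate Mining NL → Ridgefield Capital LLC (R2): 63% × 36% × 29% = 6.5772% of Quarry Trust.
Chain via Crosswind Pharma AG → Larkspur Partners LP (R2): 60% × 29% × 49% = 8.526% of Quarry Trust.
Direct interest in Quarry Trust: 6%.
Aggregating (R1): 6.5772% + 8.526% + 6% = 21.1032%.
21.1032% falls short of the 80% threshold by 58.8968 percentage points.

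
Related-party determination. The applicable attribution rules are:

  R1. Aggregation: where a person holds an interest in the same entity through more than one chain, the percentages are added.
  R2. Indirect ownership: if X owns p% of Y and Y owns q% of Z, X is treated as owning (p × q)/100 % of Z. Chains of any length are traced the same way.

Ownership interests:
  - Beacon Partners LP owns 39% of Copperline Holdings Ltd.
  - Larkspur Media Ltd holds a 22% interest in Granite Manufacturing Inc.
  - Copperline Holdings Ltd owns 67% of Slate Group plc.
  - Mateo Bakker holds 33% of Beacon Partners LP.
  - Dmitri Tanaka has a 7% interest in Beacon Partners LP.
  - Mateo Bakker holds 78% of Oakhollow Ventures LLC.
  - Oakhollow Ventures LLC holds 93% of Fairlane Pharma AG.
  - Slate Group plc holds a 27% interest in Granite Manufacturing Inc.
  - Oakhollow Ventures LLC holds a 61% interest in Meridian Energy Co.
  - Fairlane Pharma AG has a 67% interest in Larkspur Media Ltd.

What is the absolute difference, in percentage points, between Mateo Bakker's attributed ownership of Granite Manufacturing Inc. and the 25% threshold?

11.979421

Chain via Oakhollow Ventures LLC → Fairlane Pharma AG → Larkspur Media Ltd (R2): 78% × 93% × 67% × 22% = 10.692396% of Granite Manufacturing Inc.
Chain via Beacon Partners LP → Copperline Holdings Ltd → Slate Group plc (R2): 33% × 39% × 67% × 27% = 2.328183% of Granite Manufacturing Inc.
Aggregating (R1): 10.692396% + 2.328183% = 13.020579%.
13.020579% falls short of the 25% threshold by 11.979421 percentage points.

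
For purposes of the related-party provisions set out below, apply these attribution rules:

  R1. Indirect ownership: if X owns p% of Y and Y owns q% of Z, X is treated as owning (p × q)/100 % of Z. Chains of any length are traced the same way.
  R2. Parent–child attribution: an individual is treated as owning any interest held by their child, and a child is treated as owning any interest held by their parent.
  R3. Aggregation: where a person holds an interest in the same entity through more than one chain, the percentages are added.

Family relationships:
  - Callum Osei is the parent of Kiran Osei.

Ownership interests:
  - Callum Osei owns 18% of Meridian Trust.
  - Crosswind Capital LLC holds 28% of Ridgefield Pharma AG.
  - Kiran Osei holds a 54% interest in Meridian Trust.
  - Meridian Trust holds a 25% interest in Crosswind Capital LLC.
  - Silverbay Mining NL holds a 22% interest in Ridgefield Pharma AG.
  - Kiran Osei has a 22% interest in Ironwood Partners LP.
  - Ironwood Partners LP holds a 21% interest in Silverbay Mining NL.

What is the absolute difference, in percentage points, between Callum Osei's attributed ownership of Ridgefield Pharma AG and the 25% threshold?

By parent–child attribution (R2), Callum Osei is treated as also owning Kiran Osei's interest in Meridian Trust, giving 18% + 54% = 72%.
By parent–child attribution (R2), Callum Osei is treated as owning Kiran Osei's 22% interest in Ironwood Partners LP.
Chain via Meridian Trust → Crosswind Capital LLC (R1): 72% × 25% × 28% = 5.04% of Ridgefield Pharma AG.
Chain via Ironwood Partners LP → Silverbay Mining NL (R1): 22% × 21% × 22% = 1.0164% of Ridgefield Pharma AG.
Aggregating (R3): 5.04% + 1.0164% = 6.0564%.
6.0564% falls short of the 25% threshold by 18.9436 percentage points.

18.9436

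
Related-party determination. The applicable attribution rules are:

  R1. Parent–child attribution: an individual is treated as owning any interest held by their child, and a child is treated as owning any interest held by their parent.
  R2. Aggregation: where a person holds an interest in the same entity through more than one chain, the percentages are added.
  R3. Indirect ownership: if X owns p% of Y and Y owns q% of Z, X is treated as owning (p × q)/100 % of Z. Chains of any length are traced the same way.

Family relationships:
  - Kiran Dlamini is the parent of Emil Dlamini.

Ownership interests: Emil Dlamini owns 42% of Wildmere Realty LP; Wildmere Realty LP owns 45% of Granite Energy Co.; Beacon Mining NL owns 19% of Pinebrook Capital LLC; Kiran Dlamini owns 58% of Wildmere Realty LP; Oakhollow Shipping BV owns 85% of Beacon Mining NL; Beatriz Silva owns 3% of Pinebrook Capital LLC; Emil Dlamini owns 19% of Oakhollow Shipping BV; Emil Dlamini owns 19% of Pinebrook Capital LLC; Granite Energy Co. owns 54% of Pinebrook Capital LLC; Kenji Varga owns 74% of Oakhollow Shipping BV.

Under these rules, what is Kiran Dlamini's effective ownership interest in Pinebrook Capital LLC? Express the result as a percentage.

By parent–child attribution (R1), Kiran Dlamini is treated as also owning Emil Dlamini's interest in Wildmere Realty LP, giving 58% + 42% = 100%.
By parent–child attribution (R1), Kiran Dlamini is treated as owning Emil Dlamini's 19% interest in Oakhollow Shipping BV.
By parent–child attribution (R1), Kiran Dlamini is treated as owning Emil Dlamini's 19% interest in Pinebrook Capital LLC.
Chain via Wildmere Realty LP → Granite Energy Co. (R3): 100% × 45% × 54% = 24.3% of Pinebrook Capital LLC.
Chain via Oakhollow Shipping BV → Beacon Mining NL (R3): 19% × 85% × 19% = 3.0685% of Pinebrook Capital LLC.
Direct interest in Pinebrook Capital LLC: 19%.
Aggregating (R2): 24.3% + 3.0685% + 19% = 46.3685%.

46.3685%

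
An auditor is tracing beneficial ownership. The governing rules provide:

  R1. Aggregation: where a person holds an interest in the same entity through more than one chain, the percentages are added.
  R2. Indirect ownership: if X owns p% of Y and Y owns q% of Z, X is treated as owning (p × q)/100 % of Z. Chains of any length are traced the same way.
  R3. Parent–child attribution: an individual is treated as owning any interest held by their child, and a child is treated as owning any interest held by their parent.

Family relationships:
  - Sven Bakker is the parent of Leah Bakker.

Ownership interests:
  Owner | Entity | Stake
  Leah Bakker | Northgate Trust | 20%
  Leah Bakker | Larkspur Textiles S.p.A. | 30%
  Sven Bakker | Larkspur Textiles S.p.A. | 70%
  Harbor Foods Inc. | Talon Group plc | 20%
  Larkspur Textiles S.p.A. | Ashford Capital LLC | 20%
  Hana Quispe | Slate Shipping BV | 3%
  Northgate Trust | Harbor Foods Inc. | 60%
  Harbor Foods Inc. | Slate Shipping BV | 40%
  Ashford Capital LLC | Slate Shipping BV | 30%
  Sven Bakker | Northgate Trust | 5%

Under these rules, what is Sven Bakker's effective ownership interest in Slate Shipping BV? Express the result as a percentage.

12%

By parent–child attribution (R3), Sven Bakker is treated as also owning Leah Bakker's interest in Northgate Trust, giving 5% + 20% = 25%.
By parent–child attribution (R3), Sven Bakker is treated as also owning Leah Bakker's interest in Larkspur Textiles S.p.A, giving 70% + 30% = 100%.
Chain via Northgate Trust → Harbor Foods Inc. (R2): 25% × 60% × 40% = 6% of Slate Shipping BV.
Chain via Larkspur Textiles S.p.A. → Ashford Capital LLC (R2): 100% × 20% × 30% = 6% of Slate Shipping BV.
Aggregating (R1): 6% + 6% = 12%.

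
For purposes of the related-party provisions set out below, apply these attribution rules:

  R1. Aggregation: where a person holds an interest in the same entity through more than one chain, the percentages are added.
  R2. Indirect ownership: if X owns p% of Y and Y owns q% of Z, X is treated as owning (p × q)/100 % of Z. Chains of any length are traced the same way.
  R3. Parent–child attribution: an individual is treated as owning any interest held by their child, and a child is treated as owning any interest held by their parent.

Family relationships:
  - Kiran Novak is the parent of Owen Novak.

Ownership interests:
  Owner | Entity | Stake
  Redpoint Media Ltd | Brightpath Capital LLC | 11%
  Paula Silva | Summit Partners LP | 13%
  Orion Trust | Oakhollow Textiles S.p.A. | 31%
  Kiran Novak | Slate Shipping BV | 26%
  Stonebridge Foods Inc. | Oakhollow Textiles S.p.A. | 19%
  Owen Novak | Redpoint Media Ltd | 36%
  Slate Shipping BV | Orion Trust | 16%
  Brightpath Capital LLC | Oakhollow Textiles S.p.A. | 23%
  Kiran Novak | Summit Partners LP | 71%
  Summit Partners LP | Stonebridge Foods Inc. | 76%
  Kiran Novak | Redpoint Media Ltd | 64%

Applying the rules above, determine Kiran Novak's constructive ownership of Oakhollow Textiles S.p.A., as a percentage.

By parent–child attribution (R3), Kiran Novak is treated as also owning Owen Novak's interest in Redpoint Media Ltd, giving 64% + 36% = 100%.
Chain via Redpoint Media Ltd → Brightpath Capital LLC (R2): 100% × 11% × 23% = 2.53% of Oakhollow Textiles S.p.A.
Chain via Slate Shipping BV → Orion Trust (R2): 26% × 16% × 31% = 1.2896% of Oakhollow Textiles S.p.A.
Chain via Summit Partners LP → Stonebridge Foods Inc. (R2): 71% × 76% × 19% = 10.2524% of Oakhollow Textiles S.p.A.
Aggregating (R1): 2.53% + 1.2896% + 10.2524% = 14.072%.

14.072%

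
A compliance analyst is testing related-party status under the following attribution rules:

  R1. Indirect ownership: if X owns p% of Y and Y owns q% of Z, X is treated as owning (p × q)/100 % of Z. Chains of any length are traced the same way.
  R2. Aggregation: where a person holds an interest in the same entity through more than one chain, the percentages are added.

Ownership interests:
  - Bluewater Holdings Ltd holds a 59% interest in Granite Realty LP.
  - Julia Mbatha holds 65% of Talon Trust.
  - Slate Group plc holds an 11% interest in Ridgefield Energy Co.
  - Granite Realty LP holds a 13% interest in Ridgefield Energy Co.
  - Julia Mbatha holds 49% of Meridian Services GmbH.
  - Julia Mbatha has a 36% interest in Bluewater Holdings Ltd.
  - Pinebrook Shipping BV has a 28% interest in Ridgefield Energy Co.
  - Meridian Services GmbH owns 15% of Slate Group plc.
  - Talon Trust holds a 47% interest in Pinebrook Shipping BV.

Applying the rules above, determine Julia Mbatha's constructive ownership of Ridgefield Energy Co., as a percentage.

12.1237%

Chain via Meridian Services GmbH → Slate Group plc (R1): 49% × 15% × 11% = 0.8085% of Ridgefield Energy Co.
Chain via Bluewater Holdings Ltd → Granite Realty LP (R1): 36% × 59% × 13% = 2.7612% of Ridgefield Energy Co.
Chain via Talon Trust → Pinebrook Shipping BV (R1): 65% × 47% × 28% = 8.554% of Ridgefield Energy Co.
Aggregating (R2): 0.8085% + 2.7612% + 8.554% = 12.1237%.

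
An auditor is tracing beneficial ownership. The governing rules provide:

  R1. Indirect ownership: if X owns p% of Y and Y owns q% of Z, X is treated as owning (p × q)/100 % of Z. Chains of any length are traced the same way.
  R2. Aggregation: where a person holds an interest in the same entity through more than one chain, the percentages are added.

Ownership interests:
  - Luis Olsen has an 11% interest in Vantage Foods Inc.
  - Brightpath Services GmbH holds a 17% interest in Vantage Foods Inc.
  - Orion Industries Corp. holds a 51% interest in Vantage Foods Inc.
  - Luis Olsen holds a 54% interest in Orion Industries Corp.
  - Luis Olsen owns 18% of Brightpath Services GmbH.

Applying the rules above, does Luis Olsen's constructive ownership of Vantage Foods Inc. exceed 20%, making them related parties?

Chain via Brightpath Services GmbH (R1): 18% × 17% = 3.06% of Vantage Foods Inc.
Chain via Orion Industries Corp. (R1): 54% × 51% = 27.54% of Vantage Foods Inc.
Direct interest in Vantage Foods Inc: 11%.
Aggregating (R2): 3.06% + 27.54% + 11% = 41.6%.
41.6% exceeds the 20% threshold, so Luis is a related party to Vantage Foods Inc.

Yes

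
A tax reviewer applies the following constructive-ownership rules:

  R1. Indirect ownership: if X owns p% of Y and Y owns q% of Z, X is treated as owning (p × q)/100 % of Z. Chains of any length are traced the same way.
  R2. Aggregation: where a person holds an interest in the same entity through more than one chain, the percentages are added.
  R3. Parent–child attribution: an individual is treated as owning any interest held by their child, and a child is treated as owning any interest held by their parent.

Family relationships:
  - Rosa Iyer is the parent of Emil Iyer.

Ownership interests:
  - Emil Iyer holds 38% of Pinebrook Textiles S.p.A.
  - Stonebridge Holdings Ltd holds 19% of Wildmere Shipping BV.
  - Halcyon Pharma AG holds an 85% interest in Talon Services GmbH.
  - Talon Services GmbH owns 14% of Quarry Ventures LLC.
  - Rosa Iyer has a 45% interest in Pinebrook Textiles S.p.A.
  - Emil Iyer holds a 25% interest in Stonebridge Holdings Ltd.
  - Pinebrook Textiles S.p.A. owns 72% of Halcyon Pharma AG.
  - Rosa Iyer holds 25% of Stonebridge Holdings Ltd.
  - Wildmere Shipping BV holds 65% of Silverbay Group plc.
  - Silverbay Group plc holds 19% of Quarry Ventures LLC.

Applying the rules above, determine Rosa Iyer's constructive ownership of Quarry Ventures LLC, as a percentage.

By parent–child attribution (R3), Rosa Iyer is treated as also owning Emil Iyer's interest in Stonebridge Holdings Ltd, giving 25% + 25% = 50%.
By parent–child attribution (R3), Rosa Iyer is treated as also owning Emil Iyer's interest in Pinebrook Textiles S.p.A, giving 45% + 38% = 83%.
Chain via Stonebridge Holdings Ltd → Wildmere Shipping BV → Silverbay Group plc (R1): 50% × 19% × 65% × 19% = 1.17325% of Quarry Ventures LLC.
Chain via Pinebrook Textiles S.p.A. → Halcyon Pharma AG → Talon Services GmbH (R1): 83% × 72% × 85% × 14% = 7.11144% of Quarry Ventures LLC.
Aggregating (R2): 1.17325% + 7.11144% = 8.28469%.

8.28469%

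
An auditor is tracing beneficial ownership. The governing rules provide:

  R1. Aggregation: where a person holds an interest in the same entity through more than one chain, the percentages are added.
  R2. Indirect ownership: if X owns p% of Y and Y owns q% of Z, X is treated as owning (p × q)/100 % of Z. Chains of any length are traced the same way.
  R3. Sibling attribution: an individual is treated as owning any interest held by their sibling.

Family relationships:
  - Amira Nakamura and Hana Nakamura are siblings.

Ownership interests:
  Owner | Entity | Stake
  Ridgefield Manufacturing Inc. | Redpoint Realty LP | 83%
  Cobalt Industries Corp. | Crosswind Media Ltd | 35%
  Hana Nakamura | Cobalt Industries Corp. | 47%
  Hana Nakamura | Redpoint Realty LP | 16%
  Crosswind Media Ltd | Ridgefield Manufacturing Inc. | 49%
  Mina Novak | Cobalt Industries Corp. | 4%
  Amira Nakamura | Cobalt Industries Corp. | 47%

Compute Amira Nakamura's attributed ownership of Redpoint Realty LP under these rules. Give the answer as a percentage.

29.38043%

By sibling attribution (R3), Amira Nakamura is treated as also owning Hana Nakamura's interest in Cobalt Industries Corp, giving 47% + 47% = 94%.
By sibling attribution (R3), Amira Nakamura is treated as owning Hana Nakamura's 16% interest in Redpoint Realty LP.
Chain via Cobalt Industries Corp. → Crosswind Media Ltd → Ridgefield Manufacturing Inc. (R2): 94% × 35% × 49% × 83% = 13.38043% of Redpoint Realty LP.
Direct interest in Redpoint Realty LP: 16%.
Aggregating (R1): 13.38043% + 16% = 29.38043%.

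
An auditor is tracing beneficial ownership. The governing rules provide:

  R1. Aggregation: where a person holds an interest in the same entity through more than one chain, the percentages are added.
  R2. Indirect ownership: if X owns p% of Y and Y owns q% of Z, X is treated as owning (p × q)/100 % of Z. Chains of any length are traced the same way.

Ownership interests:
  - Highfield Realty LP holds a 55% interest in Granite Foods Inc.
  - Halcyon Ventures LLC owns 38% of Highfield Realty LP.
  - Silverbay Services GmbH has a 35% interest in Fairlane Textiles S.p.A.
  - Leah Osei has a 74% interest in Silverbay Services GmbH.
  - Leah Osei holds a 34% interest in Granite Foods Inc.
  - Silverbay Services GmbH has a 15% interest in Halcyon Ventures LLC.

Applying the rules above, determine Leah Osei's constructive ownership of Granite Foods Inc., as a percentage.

Chain via Silverbay Services GmbH → Halcyon Ventures LLC → Highfield Realty LP (R2): 74% × 15% × 38% × 55% = 2.3199% of Granite Foods Inc.
Direct interest in Granite Foods Inc: 34%.
Aggregating (R1): 2.3199% + 34% = 36.3199%.

36.3199%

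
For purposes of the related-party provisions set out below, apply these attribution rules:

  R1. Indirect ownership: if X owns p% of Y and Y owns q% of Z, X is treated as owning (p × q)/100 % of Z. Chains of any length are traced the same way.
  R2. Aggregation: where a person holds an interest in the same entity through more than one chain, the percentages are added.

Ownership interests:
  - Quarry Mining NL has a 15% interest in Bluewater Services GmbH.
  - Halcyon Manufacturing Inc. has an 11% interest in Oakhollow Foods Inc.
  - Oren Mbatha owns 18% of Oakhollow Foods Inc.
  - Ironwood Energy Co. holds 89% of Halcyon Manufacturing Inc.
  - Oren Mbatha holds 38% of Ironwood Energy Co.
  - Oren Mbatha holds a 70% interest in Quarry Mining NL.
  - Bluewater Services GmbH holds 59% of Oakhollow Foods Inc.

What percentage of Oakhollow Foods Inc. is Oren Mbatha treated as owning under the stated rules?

27.9152%

Chain via Ironwood Energy Co. → Halcyon Manufacturing Inc. (R1): 38% × 89% × 11% = 3.7202% of Oakhollow Foods Inc.
Chain via Quarry Mining NL → Bluewater Services GmbH (R1): 70% × 15% × 59% = 6.195% of Oakhollow Foods Inc.
Direct interest in Oakhollow Foods Inc: 18%.
Aggregating (R2): 3.7202% + 6.195% + 18% = 27.9152%.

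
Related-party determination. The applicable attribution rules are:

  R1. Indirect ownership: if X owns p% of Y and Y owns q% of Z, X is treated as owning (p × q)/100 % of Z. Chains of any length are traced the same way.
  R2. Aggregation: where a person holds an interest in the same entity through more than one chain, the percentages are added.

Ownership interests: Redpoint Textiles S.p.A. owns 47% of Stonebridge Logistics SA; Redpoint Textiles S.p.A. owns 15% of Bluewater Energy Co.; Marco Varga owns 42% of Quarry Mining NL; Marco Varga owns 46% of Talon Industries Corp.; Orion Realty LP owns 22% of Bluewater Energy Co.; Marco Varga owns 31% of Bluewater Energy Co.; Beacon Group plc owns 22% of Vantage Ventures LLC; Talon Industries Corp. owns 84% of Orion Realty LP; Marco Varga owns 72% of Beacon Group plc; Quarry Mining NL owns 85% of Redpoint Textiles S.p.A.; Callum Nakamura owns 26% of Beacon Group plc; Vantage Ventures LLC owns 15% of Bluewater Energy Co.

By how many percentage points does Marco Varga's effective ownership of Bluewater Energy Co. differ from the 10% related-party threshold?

Chain via Quarry Mining NL → Redpoint Textiles S.p.A. (R1): 42% × 85% × 15% = 5.355% of Bluewater Energy Co.
Chain via Beacon Group plc → Vantage Ventures LLC (R1): 72% × 22% × 15% = 2.376% of Bluewater Energy Co.
Chain via Talon Industries Corp. → Orion Realty LP (R1): 46% × 84% × 22% = 8.5008% of Bluewater Energy Co.
Direct interest in Bluewater Energy Co: 31%.
Aggregating (R2): 5.355% + 2.376% + 8.5008% + 31% = 47.2318%.
47.2318% exceeds the 10% threshold by 37.2318 percentage points.

37.2318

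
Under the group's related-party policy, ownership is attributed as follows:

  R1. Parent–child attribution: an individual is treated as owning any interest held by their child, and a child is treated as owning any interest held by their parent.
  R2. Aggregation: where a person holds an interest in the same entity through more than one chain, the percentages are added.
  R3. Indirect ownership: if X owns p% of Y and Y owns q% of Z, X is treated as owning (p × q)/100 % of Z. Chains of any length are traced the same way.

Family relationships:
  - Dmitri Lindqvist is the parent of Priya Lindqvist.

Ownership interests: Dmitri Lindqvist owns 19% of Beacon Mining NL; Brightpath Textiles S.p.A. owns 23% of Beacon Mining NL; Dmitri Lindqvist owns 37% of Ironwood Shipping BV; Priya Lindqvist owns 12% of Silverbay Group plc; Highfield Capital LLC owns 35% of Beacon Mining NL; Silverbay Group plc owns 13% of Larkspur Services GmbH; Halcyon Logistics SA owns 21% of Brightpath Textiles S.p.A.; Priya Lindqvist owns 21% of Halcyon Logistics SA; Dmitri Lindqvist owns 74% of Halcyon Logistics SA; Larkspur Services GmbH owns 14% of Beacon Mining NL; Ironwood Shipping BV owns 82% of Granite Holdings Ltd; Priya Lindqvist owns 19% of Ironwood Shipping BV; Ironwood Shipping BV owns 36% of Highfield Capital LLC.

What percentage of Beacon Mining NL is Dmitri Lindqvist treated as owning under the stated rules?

30.8629%

By parent–child attribution (R1), Dmitri Lindqvist is treated as also owning Priya Lindqvist's interest in Halcyon Logistics SA, giving 74% + 21% = 95%.
By parent–child attribution (R1), Dmitri Lindqvist is treated as also owning Priya Lindqvist's interest in Ironwood Shipping BV, giving 37% + 19% = 56%.
By parent–child attribution (R1), Dmitri Lindqvist is treated as owning Priya Lindqvist's 12% interest in Silverbay Group plc.
Chain via Halcyon Logistics SA → Brightpath Textiles S.p.A. (R3): 95% × 21% × 23% = 4.5885% of Beacon Mining NL.
Chain via Ironwood Shipping BV → Highfield Capital LLC (R3): 56% × 36% × 35% = 7.056% of Beacon Mining NL.
Direct interest in Beacon Mining NL: 19%.
Chain via Silverbay Group plc → Larkspur Services GmbH (R3): 12% × 13% × 14% = 0.2184% of Beacon Mining NL.
Aggregating (R2): 4.5885% + 7.056% + 19% + 0.2184% = 30.8629%.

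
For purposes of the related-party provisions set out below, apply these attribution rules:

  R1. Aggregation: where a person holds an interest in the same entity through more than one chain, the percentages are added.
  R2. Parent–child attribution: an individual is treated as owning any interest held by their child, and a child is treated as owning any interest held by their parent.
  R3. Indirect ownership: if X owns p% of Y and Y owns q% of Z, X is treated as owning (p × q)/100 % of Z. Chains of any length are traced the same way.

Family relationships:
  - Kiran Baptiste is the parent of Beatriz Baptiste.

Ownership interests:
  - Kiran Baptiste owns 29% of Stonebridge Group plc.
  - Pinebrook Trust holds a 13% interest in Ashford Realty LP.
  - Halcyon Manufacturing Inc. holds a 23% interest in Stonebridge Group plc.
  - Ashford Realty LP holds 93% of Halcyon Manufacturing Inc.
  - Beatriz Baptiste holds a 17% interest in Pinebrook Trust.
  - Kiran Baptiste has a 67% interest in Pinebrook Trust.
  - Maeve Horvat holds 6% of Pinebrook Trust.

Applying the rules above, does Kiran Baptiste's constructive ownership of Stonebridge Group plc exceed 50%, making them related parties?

By parent–child attribution (R2), Kiran Baptiste is treated as also owning Beatriz Baptiste's interest in Pinebrook Trust, giving 67% + 17% = 84%.
Chain via Pinebrook Trust → Ashford Realty LP → Halcyon Manufacturing Inc. (R3): 84% × 13% × 93% × 23% = 2.335788% of Stonebridge Group plc.
Direct interest in Stonebridge Group plc: 29%.
Aggregating (R1): 2.335788% + 29% = 31.335788%.
31.335788% does not exceed the 50% threshold, so Kiran is not a related party to Stonebridge Group plc.

No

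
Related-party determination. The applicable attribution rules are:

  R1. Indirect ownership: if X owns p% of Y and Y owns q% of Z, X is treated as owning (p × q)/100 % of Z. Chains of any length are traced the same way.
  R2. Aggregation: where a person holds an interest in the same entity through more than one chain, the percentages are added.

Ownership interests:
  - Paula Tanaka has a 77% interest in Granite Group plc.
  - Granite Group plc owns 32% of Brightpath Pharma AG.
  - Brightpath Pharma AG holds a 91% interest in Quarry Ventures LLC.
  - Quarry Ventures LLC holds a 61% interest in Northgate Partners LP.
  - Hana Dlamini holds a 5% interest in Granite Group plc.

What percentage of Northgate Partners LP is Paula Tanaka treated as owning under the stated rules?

13.677664%

Chain via Granite Group plc → Brightpath Pharma AG → Quarry Ventures LLC (R1): 77% × 32% × 91% × 61% = 13.677664% of Northgate Partners LP.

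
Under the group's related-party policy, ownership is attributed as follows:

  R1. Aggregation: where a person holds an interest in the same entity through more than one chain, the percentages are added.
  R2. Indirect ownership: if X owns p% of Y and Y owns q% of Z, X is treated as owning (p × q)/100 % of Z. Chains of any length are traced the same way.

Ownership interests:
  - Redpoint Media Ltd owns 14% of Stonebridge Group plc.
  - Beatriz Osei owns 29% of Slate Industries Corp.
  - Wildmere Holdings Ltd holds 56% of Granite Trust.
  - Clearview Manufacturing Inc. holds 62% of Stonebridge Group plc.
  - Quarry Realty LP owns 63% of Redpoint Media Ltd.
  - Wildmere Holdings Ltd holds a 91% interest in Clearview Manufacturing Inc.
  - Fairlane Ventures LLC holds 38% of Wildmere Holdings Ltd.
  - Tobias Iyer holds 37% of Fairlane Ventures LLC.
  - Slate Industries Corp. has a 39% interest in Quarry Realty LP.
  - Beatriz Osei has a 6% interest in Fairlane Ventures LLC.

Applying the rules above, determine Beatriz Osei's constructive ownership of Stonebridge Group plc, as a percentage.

2.283918%

Chain via Slate Industries Corp. → Quarry Realty LP → Redpoint Media Ltd (R2): 29% × 39% × 63% × 14% = 0.997542% of Stonebridge Group plc.
Chain via Fairlane Ventures LLC → Wildmere Holdings Ltd → Clearview Manufacturing Inc. (R2): 6% × 38% × 91% × 62% = 1.286376% of Stonebridge Group plc.
Aggregating (R1): 0.997542% + 1.286376% = 2.283918%.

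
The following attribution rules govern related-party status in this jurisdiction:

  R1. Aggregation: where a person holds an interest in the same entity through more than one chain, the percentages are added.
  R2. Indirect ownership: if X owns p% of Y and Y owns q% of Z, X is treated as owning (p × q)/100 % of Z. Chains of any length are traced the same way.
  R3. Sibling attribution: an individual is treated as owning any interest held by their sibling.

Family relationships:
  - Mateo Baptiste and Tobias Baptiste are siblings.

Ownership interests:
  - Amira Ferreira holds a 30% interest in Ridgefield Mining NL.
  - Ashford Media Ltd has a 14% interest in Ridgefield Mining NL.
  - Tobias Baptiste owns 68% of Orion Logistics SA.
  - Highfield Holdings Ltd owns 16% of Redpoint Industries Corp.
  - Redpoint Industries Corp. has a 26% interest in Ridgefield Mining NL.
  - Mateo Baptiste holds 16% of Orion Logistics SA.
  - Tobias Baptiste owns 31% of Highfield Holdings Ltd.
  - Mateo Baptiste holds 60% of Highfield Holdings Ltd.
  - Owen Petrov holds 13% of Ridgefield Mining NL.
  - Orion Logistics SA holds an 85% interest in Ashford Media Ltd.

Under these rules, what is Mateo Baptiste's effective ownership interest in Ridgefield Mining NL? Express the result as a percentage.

13.7816%

By sibling attribution (R3), Mateo Baptiste is treated as also owning Tobias Baptiste's interest in Orion Logistics SA, giving 16% + 68% = 84%.
By sibling attribution (R3), Mateo Baptiste is treated as also owning Tobias Baptiste's interest in Highfield Holdings Ltd, giving 60% + 31% = 91%.
Chain via Orion Logistics SA → Ashford Media Ltd (R2): 84% × 85% × 14% = 9.996% of Ridgefield Mining NL.
Chain via Highfield Holdings Ltd → Redpoint Industries Corp. (R2): 91% × 16% × 26% = 3.7856% of Ridgefield Mining NL.
Aggregating (R1): 9.996% + 3.7856% = 13.7816%.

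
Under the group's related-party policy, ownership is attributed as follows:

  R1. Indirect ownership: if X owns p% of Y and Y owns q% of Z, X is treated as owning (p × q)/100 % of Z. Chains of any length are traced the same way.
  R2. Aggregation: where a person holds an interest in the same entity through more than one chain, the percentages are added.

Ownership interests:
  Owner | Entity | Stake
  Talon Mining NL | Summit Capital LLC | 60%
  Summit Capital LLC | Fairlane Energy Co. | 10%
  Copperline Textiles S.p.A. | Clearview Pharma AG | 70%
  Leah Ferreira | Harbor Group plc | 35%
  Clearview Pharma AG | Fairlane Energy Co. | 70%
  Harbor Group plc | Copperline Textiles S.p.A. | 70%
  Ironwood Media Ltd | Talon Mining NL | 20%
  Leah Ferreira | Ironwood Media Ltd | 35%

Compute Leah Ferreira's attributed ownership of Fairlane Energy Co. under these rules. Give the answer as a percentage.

Chain via Ironwood Media Ltd → Talon Mining NL → Summit Capital LLC (R1): 35% × 20% × 60% × 10% = 0.42% of Fairlane Energy Co.
Chain via Harbor Group plc → Copperline Textiles S.p.A. → Clearview Pharma AG (R1): 35% × 70% × 70% × 70% = 12.005% of Fairlane Energy Co.
Aggregating (R2): 0.42% + 12.005% = 12.425%.

12.425%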